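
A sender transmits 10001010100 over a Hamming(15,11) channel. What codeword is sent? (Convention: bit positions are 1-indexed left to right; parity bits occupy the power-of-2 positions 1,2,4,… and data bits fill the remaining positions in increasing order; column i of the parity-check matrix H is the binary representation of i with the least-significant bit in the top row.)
Codeword c = d · G (mod 2), d = 10001010100:
  c[0] = d·G[:,0] = (10001010100)·(11011010101) mod 2 = 1+0+0+0+1+0+1+0+1+0+0 mod 2 = 0
  c[1] = d·G[:,1] = (10001010100)·(10110110011) mod 2 = 1+0+0+0+0+0+1+0+0+0+0 mod 2 = 0
  c[2] = d·G[:,2] = (10001010100)·(10000000000) mod 2 = 1+0+0+0+0+0+0+0+0+0+0 mod 2 = 1
  c[3] = d·G[:,3] = (10001010100)·(01110001111) mod 2 = 0+0+0+0+0+0+0+0+1+0+0 mod 2 = 1
  c[4] = d·G[:,4] = (10001010100)·(01000000000) mod 2 = 0+0+0+0+0+0+0+0+0+0+0 mod 2 = 0
  c[5] = d·G[:,5] = (10001010100)·(00100000000) mod 2 = 0+0+0+0+0+0+0+0+0+0+0 mod 2 = 0
  c[6] = d·G[:,6] = (10001010100)·(00010000000) mod 2 = 0+0+0+0+0+0+0+0+0+0+0 mod 2 = 0
  c[7] = d·G[:,7] = (10001010100)·(00001111111) mod 2 = 0+0+0+0+1+0+1+0+1+0+0 mod 2 = 1
  c[8] = d·G[:,8] = (10001010100)·(00001000000) mod 2 = 0+0+0+0+1+0+0+0+0+0+0 mod 2 = 1
  c[9] = d·G[:,9] = (10001010100)·(00000100000) mod 2 = 0+0+0+0+0+0+0+0+0+0+0 mod 2 = 0
  c[10] = d·G[:,10] = (10001010100)·(00000010000) mod 2 = 0+0+0+0+0+0+1+0+0+0+0 mod 2 = 1
  c[11] = d·G[:,11] = (10001010100)·(00000001000) mod 2 = 0+0+0+0+0+0+0+0+0+0+0 mod 2 = 0
  c[12] = d·G[:,12] = (10001010100)·(00000000100) mod 2 = 0+0+0+0+0+0+0+0+1+0+0 mod 2 = 1
  c[13] = d·G[:,13] = (10001010100)·(00000000010) mod 2 = 0+0+0+0+0+0+0+0+0+0+0 mod 2 = 0
  c[14] = d·G[:,14] = (10001010100)·(00000000001) mod 2 = 0+0+0+0+0+0+0+0+0+0+0 mod 2 = 0
Codeword = 001100011010100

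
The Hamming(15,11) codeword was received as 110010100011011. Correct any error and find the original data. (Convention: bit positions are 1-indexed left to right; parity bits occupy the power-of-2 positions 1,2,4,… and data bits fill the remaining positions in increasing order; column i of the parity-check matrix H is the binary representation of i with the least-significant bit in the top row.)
Syndrome s = H · r^T (mod 2), r = 110010100011011:
  s[0] = (101010101010101)·(110010100011011) mod 2 = 1+0+0+0+1+0+1+0+0+0+1+0+0+0+1 mod 2 = 1
  s[1] = (011001100110011)·(110010100011011) mod 2 = 0+1+0+0+0+0+1+0+0+0+1+0+0+1+1 mod 2 = 1
  s[2] = (000111100001111)·(110010100011011) mod 2 = 0+0+0+0+1+0+1+0+0+0+0+1+0+1+1 mod 2 = 1
  s[3] = (000000011111111)·(110010100011011) mod 2 = 0+0+0+0+0+0+0+0+0+0+1+1+0+1+1 mod 2 = 0
Syndrome = 1110
Column 7 of H equals this syndrome → error at bit 7 (1-indexed).
Flip bit 7: 110010100011011 → 110010000011011
Extract data bits at positions {3,5,6,7,9,10,11,12,13,14,15}: 01000011011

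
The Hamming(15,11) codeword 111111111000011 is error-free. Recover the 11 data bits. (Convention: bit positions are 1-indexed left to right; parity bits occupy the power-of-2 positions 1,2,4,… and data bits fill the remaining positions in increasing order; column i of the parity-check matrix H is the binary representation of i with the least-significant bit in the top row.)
Parity bits occupy power-of-2 positions; data bits are at positions {3,5,6,7,9,10,11,12,13,14,15} (1-indexed).
Extract: c[3]=1 c[5]=1 c[6]=1 c[7]=1 c[9]=1 c[10]=0 c[11]=0 c[12]=0 c[13]=0 c[14]=1 c[15]=1
Data = 11111000011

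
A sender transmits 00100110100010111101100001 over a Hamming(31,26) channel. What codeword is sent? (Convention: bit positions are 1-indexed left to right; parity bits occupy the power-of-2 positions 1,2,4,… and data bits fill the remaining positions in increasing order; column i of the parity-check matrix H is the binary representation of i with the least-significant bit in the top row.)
Codeword c = d · G (mod 2), d = 00100110100010111101100001:
  c[0] = d·G[:,0] = (00100110100010111101100001)·(11011010101101010101010101) mod 2 = 0+0+0+0+0+0+1+0+1+0+0+0+0+0+0+1+0+1+0+1+0+0+0+0+0+1 mod 2 = 0
  c[1] = d·G[:,1] = (00100110100010111101100001)·(10110110011011001100110011) mod 2 = 0+0+1+0+0+1+1+0+0+0+0+0+1+0+0+0+1+1+0+0+1+0+0+0+0+1 mod 2 = 0
  c[2] = d·G[:,2] = (00100110100010111101100001)·(10000000000000000000000000) mod 2 = 0+0+0+0+0+0+0+0+0+0+0+0+0+0+0+0+0+0+0+0+0+0+0+0+0+0 mod 2 = 0
  c[3] = d·G[:,3] = (00100110100010111101100001)·(01110001111000111100001111) mod 2 = 0+0+1+0+0+0+0+0+1+0+0+0+0+0+1+1+1+1+0+0+0+0+0+0+0+1 mod 2 = 1
  c[4] = d·G[:,4] = (00100110100010111101100001)·(01000000000000000000000000) mod 2 = 0+0+0+0+0+0+0+0+0+0+0+0+0+0+0+0+0+0+0+0+0+0+0+0+0+0 mod 2 = 0
  c[5] = d·G[:,5] = (00100110100010111101100001)·(00100000000000000000000000) mod 2 = 0+0+1+0+0+0+0+0+0+0+0+0+0+0+0+0+0+0+0+0+0+0+0+0+0+0 mod 2 = 1
  c[6] = d·G[:,6] = (00100110100010111101100001)·(00010000000000000000000000) mod 2 = 0+0+0+0+0+0+0+0+0+0+0+0+0+0+0+0+0+0+0+0+0+0+0+0+0+0 mod 2 = 0
  c[7] = d·G[:,7] = (00100110100010111101100001)·(00001111111000000011111111) mod 2 = 0+0+0+0+0+1+1+0+1+0+0+0+0+0+0+0+0+0+0+1+1+0+0+0+0+1 mod 2 = 0
  c[8] = d·G[:,8] = (00100110100010111101100001)·(00001000000000000000000000) mod 2 = 0+0+0+0+0+0+0+0+0+0+0+0+0+0+0+0+0+0+0+0+0+0+0+0+0+0 mod 2 = 0
  c[9] = d·G[:,9] = (00100110100010111101100001)·(00000100000000000000000000) mod 2 = 0+0+0+0+0+1+0+0+0+0+0+0+0+0+0+0+0+0+0+0+0+0+0+0+0+0 mod 2 = 1
  c[10] = d·G[:,10] = (00100110100010111101100001)·(00000010000000000000000000) mod 2 = 0+0+0+0+0+0+1+0+0+0+0+0+0+0+0+0+0+0+0+0+0+0+0+0+0+0 mod 2 = 1
  c[11] = d·G[:,11] = (00100110100010111101100001)·(00000001000000000000000000) mod 2 = 0+0+0+0+0+0+0+0+0+0+0+0+0+0+0+0+0+0+0+0+0+0+0+0+0+0 mod 2 = 0
  c[12] = d·G[:,12] = (00100110100010111101100001)·(00000000100000000000000000) mod 2 = 0+0+0+0+0+0+0+0+1+0+0+0+0+0+0+0+0+0+0+0+0+0+0+0+0+0 mod 2 = 1
  c[13] = d·G[:,13] = (00100110100010111101100001)·(00000000010000000000000000) mod 2 = 0+0+0+0+0+0+0+0+0+0+0+0+0+0+0+0+0+0+0+0+0+0+0+0+0+0 mod 2 = 0
  c[14] = d·G[:,14] = (00100110100010111101100001)·(00000000001000000000000000) mod 2 = 0+0+0+0+0+0+0+0+0+0+0+0+0+0+0+0+0+0+0+0+0+0+0+0+0+0 mod 2 = 0
  c[15] = d·G[:,15] = (00100110100010111101100001)·(00000000000111111111111111) mod 2 = 0+0+0+0+0+0+0+0+0+0+0+0+1+0+1+1+1+1+0+1+1+0+0+0+0+1 mod 2 = 0
  c[16] = d·G[:,16] = (00100110100010111101100001)·(00000000000100000000000000) mod 2 = 0+0+0+0+0+0+0+0+0+0+0+0+0+0+0+0+0+0+0+0+0+0+0+0+0+0 mod 2 = 0
  c[17] = d·G[:,17] = (00100110100010111101100001)·(00000000000010000000000000) mod 2 = 0+0+0+0+0+0+0+0+0+0+0+0+1+0+0+0+0+0+0+0+0+0+0+0+0+0 mod 2 = 1
  c[18] = d·G[:,18] = (00100110100010111101100001)·(00000000000001000000000000) mod 2 = 0+0+0+0+0+0+0+0+0+0+0+0+0+0+0+0+0+0+0+0+0+0+0+0+0+0 mod 2 = 0
  c[19] = d·G[:,19] = (00100110100010111101100001)·(00000000000000100000000000) mod 2 = 0+0+0+0+0+0+0+0+0+0+0+0+0+0+1+0+0+0+0+0+0+0+0+0+0+0 mod 2 = 1
  c[20] = d·G[:,20] = (00100110100010111101100001)·(00000000000000010000000000) mod 2 = 0+0+0+0+0+0+0+0+0+0+0+0+0+0+0+1+0+0+0+0+0+0+0+0+0+0 mod 2 = 1
  c[21] = d·G[:,21] = (00100110100010111101100001)·(00000000000000001000000000) mod 2 = 0+0+0+0+0+0+0+0+0+0+0+0+0+0+0+0+1+0+0+0+0+0+0+0+0+0 mod 2 = 1
  c[22] = d·G[:,22] = (00100110100010111101100001)·(00000000000000000100000000) mod 2 = 0+0+0+0+0+0+0+0+0+0+0+0+0+0+0+0+0+1+0+0+0+0+0+0+0+0 mod 2 = 1
  c[23] = d·G[:,23] = (00100110100010111101100001)·(00000000000000000010000000) mod 2 = 0+0+0+0+0+0+0+0+0+0+0+0+0+0+0+0+0+0+0+0+0+0+0+0+0+0 mod 2 = 0
  c[24] = d·G[:,24] = (00100110100010111101100001)·(00000000000000000001000000) mod 2 = 0+0+0+0+0+0+0+0+0+0+0+0+0+0+0+0+0+0+0+1+0+0+0+0+0+0 mod 2 = 1
  c[25] = d·G[:,25] = (00100110100010111101100001)·(00000000000000000000100000) mod 2 = 0+0+0+0+0+0+0+0+0+0+0+0+0+0+0+0+0+0+0+0+1+0+0+0+0+0 mod 2 = 1
  c[26] = d·G[:,26] = (00100110100010111101100001)·(00000000000000000000010000) mod 2 = 0+0+0+0+0+0+0+0+0+0+0+0+0+0+0+0+0+0+0+0+0+0+0+0+0+0 mod 2 = 0
  c[27] = d·G[:,27] = (00100110100010111101100001)·(00000000000000000000001000) mod 2 = 0+0+0+0+0+0+0+0+0+0+0+0+0+0+0+0+0+0+0+0+0+0+0+0+0+0 mod 2 = 0
  c[28] = d·G[:,28] = (00100110100010111101100001)·(00000000000000000000000100) mod 2 = 0+0+0+0+0+0+0+0+0+0+0+0+0+0+0+0+0+0+0+0+0+0+0+0+0+0 mod 2 = 0
  c[29] = d·G[:,29] = (00100110100010111101100001)·(00000000000000000000000010) mod 2 = 0+0+0+0+0+0+0+0+0+0+0+0+0+0+0+0+0+0+0+0+0+0+0+0+0+0 mod 2 = 0
  c[30] = d·G[:,30] = (00100110100010111101100001)·(00000000000000000000000001) mod 2 = 0+0+0+0+0+0+0+0+0+0+0+0+0+0+0+0+0+0+0+0+0+0+0+0+0+1 mod 2 = 1
Codeword = 0001010001101000010111101100001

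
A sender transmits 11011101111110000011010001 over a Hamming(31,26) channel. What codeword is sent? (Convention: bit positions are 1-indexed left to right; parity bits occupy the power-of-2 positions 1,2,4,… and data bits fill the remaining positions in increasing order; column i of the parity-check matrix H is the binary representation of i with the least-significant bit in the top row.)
Codeword c = d · G (mod 2), d = 11011101111110000011010001:
  c[0] = d·G[:,0] = (11011101111110000011010001)·(11011010101101010101010101) mod 2 = 1+1+0+1+1+0+0+0+1+0+1+1+0+0+0+0+0+0+0+1+0+1+0+0+0+1 mod 2 = 0
  c[1] = d·G[:,1] = (11011101111110000011010001)·(10110110011011001100110011) mod 2 = 1+0+0+1+0+1+0+0+0+1+1+0+1+0+0+0+0+0+0+0+0+1+0+0+0+1 mod 2 = 0
  c[2] = d·G[:,2] = (11011101111110000011010001)·(10000000000000000000000000) mod 2 = 1+0+0+0+0+0+0+0+0+0+0+0+0+0+0+0+0+0+0+0+0+0+0+0+0+0 mod 2 = 1
  c[3] = d·G[:,3] = (11011101111110000011010001)·(01110001111000111100001111) mod 2 = 0+1+0+1+0+0+0+1+1+1+1+0+0+0+0+0+0+0+0+0+0+0+0+0+0+1 mod 2 = 1
  c[4] = d·G[:,4] = (11011101111110000011010001)·(01000000000000000000000000) mod 2 = 0+1+0+0+0+0+0+0+0+0+0+0+0+0+0+0+0+0+0+0+0+0+0+0+0+0 mod 2 = 1
  c[5] = d·G[:,5] = (11011101111110000011010001)·(00100000000000000000000000) mod 2 = 0+0+0+0+0+0+0+0+0+0+0+0+0+0+0+0+0+0+0+0+0+0+0+0+0+0 mod 2 = 0
  c[6] = d·G[:,6] = (11011101111110000011010001)·(00010000000000000000000000) mod 2 = 0+0+0+1+0+0+0+0+0+0+0+0+0+0+0+0+0+0+0+0+0+0+0+0+0+0 mod 2 = 1
  c[7] = d·G[:,7] = (11011101111110000011010001)·(00001111111000000011111111) mod 2 = 0+0+0+0+1+1+0+1+1+1+1+0+0+0+0+0+0+0+1+1+0+1+0+0+0+1 mod 2 = 0
  c[8] = d·G[:,8] = (11011101111110000011010001)·(00001000000000000000000000) mod 2 = 0+0+0+0+1+0+0+0+0+0+0+0+0+0+0+0+0+0+0+0+0+0+0+0+0+0 mod 2 = 1
  c[9] = d·G[:,9] = (11011101111110000011010001)·(00000100000000000000000000) mod 2 = 0+0+0+0+0+1+0+0+0+0+0+0+0+0+0+0+0+0+0+0+0+0+0+0+0+0 mod 2 = 1
  c[10] = d·G[:,10] = (11011101111110000011010001)·(00000010000000000000000000) mod 2 = 0+0+0+0+0+0+0+0+0+0+0+0+0+0+0+0+0+0+0+0+0+0+0+0+0+0 mod 2 = 0
  c[11] = d·G[:,11] = (11011101111110000011010001)·(00000001000000000000000000) mod 2 = 0+0+0+0+0+0+0+1+0+0+0+0+0+0+0+0+0+0+0+0+0+0+0+0+0+0 mod 2 = 1
  c[12] = d·G[:,12] = (11011101111110000011010001)·(00000000100000000000000000) mod 2 = 0+0+0+0+0+0+0+0+1+0+0+0+0+0+0+0+0+0+0+0+0+0+0+0+0+0 mod 2 = 1
  c[13] = d·G[:,13] = (11011101111110000011010001)·(00000000010000000000000000) mod 2 = 0+0+0+0+0+0+0+0+0+1+0+0+0+0+0+0+0+0+0+0+0+0+0+0+0+0 mod 2 = 1
  c[14] = d·G[:,14] = (11011101111110000011010001)·(00000000001000000000000000) mod 2 = 0+0+0+0+0+0+0+0+0+0+1+0+0+0+0+0+0+0+0+0+0+0+0+0+0+0 mod 2 = 1
  c[15] = d·G[:,15] = (11011101111110000011010001)·(00000000000111111111111111) mod 2 = 0+0+0+0+0+0+0+0+0+0+0+1+1+0+0+0+0+0+1+1+0+1+0+0+0+1 mod 2 = 0
  c[16] = d·G[:,16] = (11011101111110000011010001)·(00000000000100000000000000) mod 2 = 0+0+0+0+0+0+0+0+0+0+0+1+0+0+0+0+0+0+0+0+0+0+0+0+0+0 mod 2 = 1
  c[17] = d·G[:,17] = (11011101111110000011010001)·(00000000000010000000000000) mod 2 = 0+0+0+0+0+0+0+0+0+0+0+0+1+0+0+0+0+0+0+0+0+0+0+0+0+0 mod 2 = 1
  c[18] = d·G[:,18] = (11011101111110000011010001)·(00000000000001000000000000) mod 2 = 0+0+0+0+0+0+0+0+0+0+0+0+0+0+0+0+0+0+0+0+0+0+0+0+0+0 mod 2 = 0
  c[19] = d·G[:,19] = (11011101111110000011010001)·(00000000000000100000000000) mod 2 = 0+0+0+0+0+0+0+0+0+0+0+0+0+0+0+0+0+0+0+0+0+0+0+0+0+0 mod 2 = 0
  c[20] = d·G[:,20] = (11011101111110000011010001)·(00000000000000010000000000) mod 2 = 0+0+0+0+0+0+0+0+0+0+0+0+0+0+0+0+0+0+0+0+0+0+0+0+0+0 mod 2 = 0
  c[21] = d·G[:,21] = (11011101111110000011010001)·(00000000000000001000000000) mod 2 = 0+0+0+0+0+0+0+0+0+0+0+0+0+0+0+0+0+0+0+0+0+0+0+0+0+0 mod 2 = 0
  c[22] = d·G[:,22] = (11011101111110000011010001)·(00000000000000000100000000) mod 2 = 0+0+0+0+0+0+0+0+0+0+0+0+0+0+0+0+0+0+0+0+0+0+0+0+0+0 mod 2 = 0
  c[23] = d·G[:,23] = (11011101111110000011010001)·(00000000000000000010000000) mod 2 = 0+0+0+0+0+0+0+0+0+0+0+0+0+0+0+0+0+0+1+0+0+0+0+0+0+0 mod 2 = 1
  c[24] = d·G[:,24] = (11011101111110000011010001)·(00000000000000000001000000) mod 2 = 0+0+0+0+0+0+0+0+0+0+0+0+0+0+0+0+0+0+0+1+0+0+0+0+0+0 mod 2 = 1
  c[25] = d·G[:,25] = (11011101111110000011010001)·(00000000000000000000100000) mod 2 = 0+0+0+0+0+0+0+0+0+0+0+0+0+0+0+0+0+0+0+0+0+0+0+0+0+0 mod 2 = 0
  c[26] = d·G[:,26] = (11011101111110000011010001)·(00000000000000000000010000) mod 2 = 0+0+0+0+0+0+0+0+0+0+0+0+0+0+0+0+0+0+0+0+0+1+0+0+0+0 mod 2 = 1
  c[27] = d·G[:,27] = (11011101111110000011010001)·(00000000000000000000001000) mod 2 = 0+0+0+0+0+0+0+0+0+0+0+0+0+0+0+0+0+0+0+0+0+0+0+0+0+0 mod 2 = 0
  c[28] = d·G[:,28] = (11011101111110000011010001)·(00000000000000000000000100) mod 2 = 0+0+0+0+0+0+0+0+0+0+0+0+0+0+0+0+0+0+0+0+0+0+0+0+0+0 mod 2 = 0
  c[29] = d·G[:,29] = (11011101111110000011010001)·(00000000000000000000000010) mod 2 = 0+0+0+0+0+0+0+0+0+0+0+0+0+0+0+0+0+0+0+0+0+0+0+0+0+0 mod 2 = 0
  c[30] = d·G[:,30] = (11011101111110000011010001)·(00000000000000000000000001) mod 2 = 0+0+0+0+0+0+0+0+0+0+0+0+0+0+0+0+0+0+0+0+0+0+0+0+0+1 mod 2 = 1
Codeword = 0011101011011110110000011010001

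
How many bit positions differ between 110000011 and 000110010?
XOR = 110110001, count of 1s = 5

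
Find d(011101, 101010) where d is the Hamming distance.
XOR = 110111, count of 1s = 5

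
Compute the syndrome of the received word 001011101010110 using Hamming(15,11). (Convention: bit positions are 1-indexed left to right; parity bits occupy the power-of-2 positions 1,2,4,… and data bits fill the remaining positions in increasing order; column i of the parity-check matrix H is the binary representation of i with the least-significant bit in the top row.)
Syndrome s = H · r^T (mod 2), r = 001011101010110:
  s[0] = (101010101010101)·(001011101010110) mod 2 = 0+0+1+0+1+0+1+0+1+0+1+0+1+0+0 mod 2 = 0
  s[1] = (011001100110011)·(001011101010110) mod 2 = 0+0+1+0+0+1+1+0+0+0+1+0+0+1+0 mod 2 = 1
  s[2] = (000111100001111)·(001011101010110) mod 2 = 0+0+0+0+1+1+1+0+0+0+0+0+1+1+0 mod 2 = 1
  s[3] = (000000011111111)·(001011101010110) mod 2 = 0+0+0+0+0+0+0+0+1+0+1+0+1+1+0 mod 2 = 0
Syndrome = 0110
Non-zero syndrome: error at position 6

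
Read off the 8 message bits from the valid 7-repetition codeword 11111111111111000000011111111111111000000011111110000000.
Split into 7-bit blocks: 1111111 1111111 0000000 1111111 1111111 0000000 1111111 0000000
Data = 11011010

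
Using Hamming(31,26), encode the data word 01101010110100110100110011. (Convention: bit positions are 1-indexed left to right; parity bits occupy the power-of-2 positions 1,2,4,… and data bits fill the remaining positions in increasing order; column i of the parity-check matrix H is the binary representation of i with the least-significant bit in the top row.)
Codeword c = d · G (mod 2), d = 01101010110100110100110011:
  c[0] = d·G[:,0] = (01101010110100110100110011)·(11011010101101010101010101) mod 2 = 0+1+0+0+1+0+1+0+1+0+0+1+0+0+0+1+0+1+0+0+0+1+0+0+0+1 mod 2 = 1
  c[1] = d·G[:,1] = (01101010110100110100110011)·(10110110011011001100110011) mod 2 = 0+0+1+0+0+0+1+0+0+1+0+0+0+0+0+0+0+1+0+0+1+1+0+0+1+1 mod 2 = 0
  c[2] = d·G[:,2] = (01101010110100110100110011)·(10000000000000000000000000) mod 2 = 0+0+0+0+0+0+0+0+0+0+0+0+0+0+0+0+0+0+0+0+0+0+0+0+0+0 mod 2 = 0
  c[3] = d·G[:,3] = (01101010110100110100110011)·(01110001111000111100001111) mod 2 = 0+1+1+0+0+0+0+0+1+1+0+0+0+0+1+1+0+1+0+0+0+0+0+0+1+1 mod 2 = 1
  c[4] = d·G[:,4] = (01101010110100110100110011)·(01000000000000000000000000) mod 2 = 0+1+0+0+0+0+0+0+0+0+0+0+0+0+0+0+0+0+0+0+0+0+0+0+0+0 mod 2 = 1
  c[5] = d·G[:,5] = (01101010110100110100110011)·(00100000000000000000000000) mod 2 = 0+0+1+0+0+0+0+0+0+0+0+0+0+0+0+0+0+0+0+0+0+0+0+0+0+0 mod 2 = 1
  c[6] = d·G[:,6] = (01101010110100110100110011)·(00010000000000000000000000) mod 2 = 0+0+0+0+0+0+0+0+0+0+0+0+0+0+0+0+0+0+0+0+0+0+0+0+0+0 mod 2 = 0
  c[7] = d·G[:,7] = (01101010110100110100110011)·(00001111111000000011111111) mod 2 = 0+0+0+0+1+0+1+0+1+1+0+0+0+0+0+0+0+0+0+0+1+1+0+0+1+1 mod 2 = 0
  c[8] = d·G[:,8] = (01101010110100110100110011)·(00001000000000000000000000) mod 2 = 0+0+0+0+1+0+0+0+0+0+0+0+0+0+0+0+0+0+0+0+0+0+0+0+0+0 mod 2 = 1
  c[9] = d·G[:,9] = (01101010110100110100110011)·(00000100000000000000000000) mod 2 = 0+0+0+0+0+0+0+0+0+0+0+0+0+0+0+0+0+0+0+0+0+0+0+0+0+0 mod 2 = 0
  c[10] = d·G[:,10] = (01101010110100110100110011)·(00000010000000000000000000) mod 2 = 0+0+0+0+0+0+1+0+0+0+0+0+0+0+0+0+0+0+0+0+0+0+0+0+0+0 mod 2 = 1
  c[11] = d·G[:,11] = (01101010110100110100110011)·(00000001000000000000000000) mod 2 = 0+0+0+0+0+0+0+0+0+0+0+0+0+0+0+0+0+0+0+0+0+0+0+0+0+0 mod 2 = 0
  c[12] = d·G[:,12] = (01101010110100110100110011)·(00000000100000000000000000) mod 2 = 0+0+0+0+0+0+0+0+1+0+0+0+0+0+0+0+0+0+0+0+0+0+0+0+0+0 mod 2 = 1
  c[13] = d·G[:,13] = (01101010110100110100110011)·(00000000010000000000000000) mod 2 = 0+0+0+0+0+0+0+0+0+1+0+0+0+0+0+0+0+0+0+0+0+0+0+0+0+0 mod 2 = 1
  c[14] = d·G[:,14] = (01101010110100110100110011)·(00000000001000000000000000) mod 2 = 0+0+0+0+0+0+0+0+0+0+0+0+0+0+0+0+0+0+0+0+0+0+0+0+0+0 mod 2 = 0
  c[15] = d·G[:,15] = (01101010110100110100110011)·(00000000000111111111111111) mod 2 = 0+0+0+0+0+0+0+0+0+0+0+1+0+0+1+1+0+1+0+0+1+1+0+0+1+1 mod 2 = 0
  c[16] = d·G[:,16] = (01101010110100110100110011)·(00000000000100000000000000) mod 2 = 0+0+0+0+0+0+0+0+0+0+0+1+0+0+0+0+0+0+0+0+0+0+0+0+0+0 mod 2 = 1
  c[17] = d·G[:,17] = (01101010110100110100110011)·(00000000000010000000000000) mod 2 = 0+0+0+0+0+0+0+0+0+0+0+0+0+0+0+0+0+0+0+0+0+0+0+0+0+0 mod 2 = 0
  c[18] = d·G[:,18] = (01101010110100110100110011)·(00000000000001000000000000) mod 2 = 0+0+0+0+0+0+0+0+0+0+0+0+0+0+0+0+0+0+0+0+0+0+0+0+0+0 mod 2 = 0
  c[19] = d·G[:,19] = (01101010110100110100110011)·(00000000000000100000000000) mod 2 = 0+0+0+0+0+0+0+0+0+0+0+0+0+0+1+0+0+0+0+0+0+0+0+0+0+0 mod 2 = 1
  c[20] = d·G[:,20] = (01101010110100110100110011)·(00000000000000010000000000) mod 2 = 0+0+0+0+0+0+0+0+0+0+0+0+0+0+0+1+0+0+0+0+0+0+0+0+0+0 mod 2 = 1
  c[21] = d·G[:,21] = (01101010110100110100110011)·(00000000000000001000000000) mod 2 = 0+0+0+0+0+0+0+0+0+0+0+0+0+0+0+0+0+0+0+0+0+0+0+0+0+0 mod 2 = 0
  c[22] = d·G[:,22] = (01101010110100110100110011)·(00000000000000000100000000) mod 2 = 0+0+0+0+0+0+0+0+0+0+0+0+0+0+0+0+0+1+0+0+0+0+0+0+0+0 mod 2 = 1
  c[23] = d·G[:,23] = (01101010110100110100110011)·(00000000000000000010000000) mod 2 = 0+0+0+0+0+0+0+0+0+0+0+0+0+0+0+0+0+0+0+0+0+0+0+0+0+0 mod 2 = 0
  c[24] = d·G[:,24] = (01101010110100110100110011)·(00000000000000000001000000) mod 2 = 0+0+0+0+0+0+0+0+0+0+0+0+0+0+0+0+0+0+0+0+0+0+0+0+0+0 mod 2 = 0
  c[25] = d·G[:,25] = (01101010110100110100110011)·(00000000000000000000100000) mod 2 = 0+0+0+0+0+0+0+0+0+0+0+0+0+0+0+0+0+0+0+0+1+0+0+0+0+0 mod 2 = 1
  c[26] = d·G[:,26] = (01101010110100110100110011)·(00000000000000000000010000) mod 2 = 0+0+0+0+0+0+0+0+0+0+0+0+0+0+0+0+0+0+0+0+0+1+0+0+0+0 mod 2 = 1
  c[27] = d·G[:,27] = (01101010110100110100110011)·(00000000000000000000001000) mod 2 = 0+0+0+0+0+0+0+0+0+0+0+0+0+0+0+0+0+0+0+0+0+0+0+0+0+0 mod 2 = 0
  c[28] = d·G[:,28] = (01101010110100110100110011)·(00000000000000000000000100) mod 2 = 0+0+0+0+0+0+0+0+0+0+0+0+0+0+0+0+0+0+0+0+0+0+0+0+0+0 mod 2 = 0
  c[29] = d·G[:,29] = (01101010110100110100110011)·(00000000000000000000000010) mod 2 = 0+0+0+0+0+0+0+0+0+0+0+0+0+0+0+0+0+0+0+0+0+0+0+0+1+0 mod 2 = 1
  c[30] = d·G[:,30] = (01101010110100110100110011)·(00000000000000000000000001) mod 2 = 0+0+0+0+0+0+0+0+0+0+0+0+0+0+0+0+0+0+0+0+0+0+0+0+0+1 mod 2 = 1
Codeword = 1001110010101100100110100110011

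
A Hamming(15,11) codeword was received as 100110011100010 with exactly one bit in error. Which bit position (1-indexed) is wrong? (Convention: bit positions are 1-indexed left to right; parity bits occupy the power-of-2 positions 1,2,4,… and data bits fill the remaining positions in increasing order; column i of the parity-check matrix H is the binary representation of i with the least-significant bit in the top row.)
Syndrome s = H · r^T (mod 2), r = 100110011100010:
  s[0] = (101010101010101)·(100110011100010) mod 2 = 1+0+0+0+1+0+0+0+1+0+0+0+0+0+0 mod 2 = 1
  s[1] = (011001100110011)·(100110011100010) mod 2 = 0+0+0+0+0+0+0+0+0+1+0+0+0+1+0 mod 2 = 0
  s[2] = (000111100001111)·(100110011100010) mod 2 = 0+0+0+1+1+0+0+0+0+0+0+0+0+1+0 mod 2 = 1
  s[3] = (000000011111111)·(100110011100010) mod 2 = 0+0+0+0+0+0+0+1+1+1+0+0+0+1+0 mod 2 = 0
Syndrome = 1010
Column i of H is the binary representation of i, so the syndrome is the binary index of the flipped bit.
Read s = 1010 with s[0] as LSB: 1·2^0 + 0·2^1 + 1·2^2 + 0·2^3 = 5.
Error is at bit position 5.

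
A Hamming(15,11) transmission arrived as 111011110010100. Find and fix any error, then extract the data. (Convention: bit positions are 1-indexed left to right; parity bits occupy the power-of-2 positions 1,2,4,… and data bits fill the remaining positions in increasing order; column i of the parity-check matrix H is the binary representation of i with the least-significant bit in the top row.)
Syndrome s = H · r^T (mod 2), r = 111011110010100:
  s[0] = (101010101010101)·(111011110010100) mod 2 = 1+0+1+0+1+0+1+0+0+0+1+0+1+0+0 mod 2 = 0
  s[1] = (011001100110011)·(111011110010100) mod 2 = 0+1+1+0+0+1+1+0+0+0+1+0+0+0+0 mod 2 = 1
  s[2] = (000111100001111)·(111011110010100) mod 2 = 0+0+0+0+1+1+1+0+0+0+0+0+1+0+0 mod 2 = 0
  s[3] = (000000011111111)·(111011110010100) mod 2 = 0+0+0+0+0+0+0+1+0+0+1+0+1+0+0 mod 2 = 1
Syndrome = 0101
Column 10 of H equals this syndrome → error at bit 10 (1-indexed).
Flip bit 10: 111011110010100 → 111011110110100
Extract data bits at positions {3,5,6,7,9,10,11,12,13,14,15}: 11110110100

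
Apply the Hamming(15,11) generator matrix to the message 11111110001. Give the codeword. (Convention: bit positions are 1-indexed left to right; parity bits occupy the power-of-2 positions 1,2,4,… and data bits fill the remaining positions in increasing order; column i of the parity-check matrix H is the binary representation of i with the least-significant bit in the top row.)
Codeword c = d · G (mod 2), d = 11111110001:
  c[0] = d·G[:,0] = (11111110001)·(11011010101) mod 2 = 1+1+0+1+1+0+1+0+0+0+1 mod 2 = 0
  c[1] = d·G[:,1] = (11111110001)·(10110110011) mod 2 = 1+0+1+1+0+1+1+0+0+0+1 mod 2 = 0
  c[2] = d·G[:,2] = (11111110001)·(10000000000) mod 2 = 1+0+0+0+0+0+0+0+0+0+0 mod 2 = 1
  c[3] = d·G[:,3] = (11111110001)·(01110001111) mod 2 = 0+1+1+1+0+0+0+0+0+0+1 mod 2 = 0
  c[4] = d·G[:,4] = (11111110001)·(01000000000) mod 2 = 0+1+0+0+0+0+0+0+0+0+0 mod 2 = 1
  c[5] = d·G[:,5] = (11111110001)·(00100000000) mod 2 = 0+0+1+0+0+0+0+0+0+0+0 mod 2 = 1
  c[6] = d·G[:,6] = (11111110001)·(00010000000) mod 2 = 0+0+0+1+0+0+0+0+0+0+0 mod 2 = 1
  c[7] = d·G[:,7] = (11111110001)·(00001111111) mod 2 = 0+0+0+0+1+1+1+0+0+0+1 mod 2 = 0
  c[8] = d·G[:,8] = (11111110001)·(00001000000) mod 2 = 0+0+0+0+1+0+0+0+0+0+0 mod 2 = 1
  c[9] = d·G[:,9] = (11111110001)·(00000100000) mod 2 = 0+0+0+0+0+1+0+0+0+0+0 mod 2 = 1
  c[10] = d·G[:,10] = (11111110001)·(00000010000) mod 2 = 0+0+0+0+0+0+1+0+0+0+0 mod 2 = 1
  c[11] = d·G[:,11] = (11111110001)·(00000001000) mod 2 = 0+0+0+0+0+0+0+0+0+0+0 mod 2 = 0
  c[12] = d·G[:,12] = (11111110001)·(00000000100) mod 2 = 0+0+0+0+0+0+0+0+0+0+0 mod 2 = 0
  c[13] = d·G[:,13] = (11111110001)·(00000000010) mod 2 = 0+0+0+0+0+0+0+0+0+0+0 mod 2 = 0
  c[14] = d·G[:,14] = (11111110001)·(00000000001) mod 2 = 0+0+0+0+0+0+0+0+0+0+1 mod 2 = 1
Codeword = 001011101110001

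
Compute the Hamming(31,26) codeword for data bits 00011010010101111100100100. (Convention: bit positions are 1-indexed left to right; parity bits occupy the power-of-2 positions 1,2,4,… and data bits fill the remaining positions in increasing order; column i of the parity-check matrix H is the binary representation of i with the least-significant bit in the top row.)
Codeword c = d · G (mod 2), d = 00011010010101111100100100:
  c[0] = d·G[:,0] = (00011010010101111100100100)·(11011010101101010101010101) mod 2 = 0+0+0+1+1+0+1+0+0+0+0+1+0+1+0+1+0+1+0+0+0+0+0+1+0+0 mod 2 = 0
  c[1] = d·G[:,1] = (00011010010101111100100100)·(10110110011011001100110011) mod 2 = 0+0+0+1+0+0+1+0+0+1+0+0+0+1+0+0+1+1+0+0+1+0+0+0+0+0 mod 2 = 1
  c[2] = d·G[:,2] = (00011010010101111100100100)·(10000000000000000000000000) mod 2 = 0+0+0+0+0+0+0+0+0+0+0+0+0+0+0+0+0+0+0+0+0+0+0+0+0+0 mod 2 = 0
  c[3] = d·G[:,3] = (00011010010101111100100100)·(01110001111000111100001111) mod 2 = 0+0+0+1+0+0+0+0+0+1+0+0+0+0+1+1+1+1+0+0+0+0+0+1+0+0 mod 2 = 1
  c[4] = d·G[:,4] = (00011010010101111100100100)·(01000000000000000000000000) mod 2 = 0+0+0+0+0+0+0+0+0+0+0+0+0+0+0+0+0+0+0+0+0+0+0+0+0+0 mod 2 = 0
  c[5] = d·G[:,5] = (00011010010101111100100100)·(00100000000000000000000000) mod 2 = 0+0+0+0+0+0+0+0+0+0+0+0+0+0+0+0+0+0+0+0+0+0+0+0+0+0 mod 2 = 0
  c[6] = d·G[:,6] = (00011010010101111100100100)·(00010000000000000000000000) mod 2 = 0+0+0+1+0+0+0+0+0+0+0+0+0+0+0+0+0+0+0+0+0+0+0+0+0+0 mod 2 = 1
  c[7] = d·G[:,7] = (00011010010101111100100100)·(00001111111000000011111111) mod 2 = 0+0+0+0+1+0+1+0+0+1+0+0+0+0+0+0+0+0+0+0+1+0+0+1+0+0 mod 2 = 1
  c[8] = d·G[:,8] = (00011010010101111100100100)·(00001000000000000000000000) mod 2 = 0+0+0+0+1+0+0+0+0+0+0+0+0+0+0+0+0+0+0+0+0+0+0+0+0+0 mod 2 = 1
  c[9] = d·G[:,9] = (00011010010101111100100100)·(00000100000000000000000000) mod 2 = 0+0+0+0+0+0+0+0+0+0+0+0+0+0+0+0+0+0+0+0+0+0+0+0+0+0 mod 2 = 0
  c[10] = d·G[:,10] = (00011010010101111100100100)·(00000010000000000000000000) mod 2 = 0+0+0+0+0+0+1+0+0+0+0+0+0+0+0+0+0+0+0+0+0+0+0+0+0+0 mod 2 = 1
  c[11] = d·G[:,11] = (00011010010101111100100100)·(00000001000000000000000000) mod 2 = 0+0+0+0+0+0+0+0+0+0+0+0+0+0+0+0+0+0+0+0+0+0+0+0+0+0 mod 2 = 0
  c[12] = d·G[:,12] = (00011010010101111100100100)·(00000000100000000000000000) mod 2 = 0+0+0+0+0+0+0+0+0+0+0+0+0+0+0+0+0+0+0+0+0+0+0+0+0+0 mod 2 = 0
  c[13] = d·G[:,13] = (00011010010101111100100100)·(00000000010000000000000000) mod 2 = 0+0+0+0+0+0+0+0+0+1+0+0+0+0+0+0+0+0+0+0+0+0+0+0+0+0 mod 2 = 1
  c[14] = d·G[:,14] = (00011010010101111100100100)·(00000000001000000000000000) mod 2 = 0+0+0+0+0+0+0+0+0+0+0+0+0+0+0+0+0+0+0+0+0+0+0+0+0+0 mod 2 = 0
  c[15] = d·G[:,15] = (00011010010101111100100100)·(00000000000111111111111111) mod 2 = 0+0+0+0+0+0+0+0+0+0+0+1+0+1+1+1+1+1+0+0+1+0+0+1+0+0 mod 2 = 0
  c[16] = d·G[:,16] = (00011010010101111100100100)·(00000000000100000000000000) mod 2 = 0+0+0+0+0+0+0+0+0+0+0+1+0+0+0+0+0+0+0+0+0+0+0+0+0+0 mod 2 = 1
  c[17] = d·G[:,17] = (00011010010101111100100100)·(00000000000010000000000000) mod 2 = 0+0+0+0+0+0+0+0+0+0+0+0+0+0+0+0+0+0+0+0+0+0+0+0+0+0 mod 2 = 0
  c[18] = d·G[:,18] = (00011010010101111100100100)·(00000000000001000000000000) mod 2 = 0+0+0+0+0+0+0+0+0+0+0+0+0+1+0+0+0+0+0+0+0+0+0+0+0+0 mod 2 = 1
  c[19] = d·G[:,19] = (00011010010101111100100100)·(00000000000000100000000000) mod 2 = 0+0+0+0+0+0+0+0+0+0+0+0+0+0+1+0+0+0+0+0+0+0+0+0+0+0 mod 2 = 1
  c[20] = d·G[:,20] = (00011010010101111100100100)·(00000000000000010000000000) mod 2 = 0+0+0+0+0+0+0+0+0+0+0+0+0+0+0+1+0+0+0+0+0+0+0+0+0+0 mod 2 = 1
  c[21] = d·G[:,21] = (00011010010101111100100100)·(00000000000000001000000000) mod 2 = 0+0+0+0+0+0+0+0+0+0+0+0+0+0+0+0+1+0+0+0+0+0+0+0+0+0 mod 2 = 1
  c[22] = d·G[:,22] = (00011010010101111100100100)·(00000000000000000100000000) mod 2 = 0+0+0+0+0+0+0+0+0+0+0+0+0+0+0+0+0+1+0+0+0+0+0+0+0+0 mod 2 = 1
  c[23] = d·G[:,23] = (00011010010101111100100100)·(00000000000000000010000000) mod 2 = 0+0+0+0+0+0+0+0+0+0+0+0+0+0+0+0+0+0+0+0+0+0+0+0+0+0 mod 2 = 0
  c[24] = d·G[:,24] = (00011010010101111100100100)·(00000000000000000001000000) mod 2 = 0+0+0+0+0+0+0+0+0+0+0+0+0+0+0+0+0+0+0+0+0+0+0+0+0+0 mod 2 = 0
  c[25] = d·G[:,25] = (00011010010101111100100100)·(00000000000000000000100000) mod 2 = 0+0+0+0+0+0+0+0+0+0+0+0+0+0+0+0+0+0+0+0+1+0+0+0+0+0 mod 2 = 1
  c[26] = d·G[:,26] = (00011010010101111100100100)·(00000000000000000000010000) mod 2 = 0+0+0+0+0+0+0+0+0+0+0+0+0+0+0+0+0+0+0+0+0+0+0+0+0+0 mod 2 = 0
  c[27] = d·G[:,27] = (00011010010101111100100100)·(00000000000000000000001000) mod 2 = 0+0+0+0+0+0+0+0+0+0+0+0+0+0+0+0+0+0+0+0+0+0+0+0+0+0 mod 2 = 0
  c[28] = d·G[:,28] = (00011010010101111100100100)·(00000000000000000000000100) mod 2 = 0+0+0+0+0+0+0+0+0+0+0+0+0+0+0+0+0+0+0+0+0+0+0+1+0+0 mod 2 = 1
  c[29] = d·G[:,29] = (00011010010101111100100100)·(00000000000000000000000010) mod 2 = 0+0+0+0+0+0+0+0+0+0+0+0+0+0+0+0+0+0+0+0+0+0+0+0+0+0 mod 2 = 0
  c[30] = d·G[:,30] = (00011010010101111100100100)·(00000000000000000000000001) mod 2 = 0+0+0+0+0+0+0+0+0+0+0+0+0+0+0+0+0+0+0+0+0+0+0+0+0+0 mod 2 = 0
Codeword = 0101001110100100101111100100100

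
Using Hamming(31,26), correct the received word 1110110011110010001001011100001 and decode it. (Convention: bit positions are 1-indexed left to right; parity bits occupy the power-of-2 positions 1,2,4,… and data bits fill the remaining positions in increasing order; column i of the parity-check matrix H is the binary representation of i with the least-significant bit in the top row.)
Syndrome s = H · r^T (mod 2), r = 1110110011110010001001011100001:
  s[0] = (1010101010101010101010101010101)·(1110110011110010001001011100001) mod 2 = 1+0+1+0+1+0+0+0+1+0+1+0+0+0+1+0+0+0+1+0+0+0+0+0+1+0+0+0+0+0+1 mod 2 = 1
  s[1] = (0110011001100110011001100110011)·(1110110011110010001001011100001) mod 2 = 0+1+1+0+0+1+0+0+0+1+1+0+0+0+1+0+0+0+1+0+0+1+0+0+0+1+0+0+0+0+1 mod 2 = 0
  s[2] = (0001111000011110000111100001111)·(1110110011110010001001011100001) mod 2 = 0+0+0+0+1+1+0+0+0+0+0+1+0+0+1+0+0+0+0+0+0+1+0+0+0+0+0+0+0+0+1 mod 2 = 0
  s[3] = (0000000111111110000000011111111)·(1110110011110010001001011100001) mod 2 = 0+0+0+0+0+0+0+0+1+1+1+1+0+0+1+0+0+0+0+0+0+0+0+1+1+1+0+0+0+0+1 mod 2 = 1
  s[4] = (0000000000000001111111111111111)·(1110110011110010001001011100001) mod 2 = 0+0+0+0+0+0+0+0+0+0+0+0+0+0+0+0+0+0+1+0+0+1+0+1+1+1+0+0+0+0+1 mod 2 = 0
Syndrome = 10010
Column 9 of H equals this syndrome → error at bit 9 (1-indexed).
Flip bit 9: 1110110011110010001001011100001 → 1110110001110010001001011100001
Extract data bits at positions {3,5,6,7,9,10,11,12,13,14,15,17,18,19,20,21,22,23,24,25,26,27,28,29,30,31}: 11100111001001001011100001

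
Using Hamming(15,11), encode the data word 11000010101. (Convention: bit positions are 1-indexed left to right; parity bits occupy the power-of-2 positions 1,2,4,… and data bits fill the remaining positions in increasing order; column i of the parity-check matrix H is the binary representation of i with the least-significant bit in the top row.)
Codeword c = d · G (mod 2), d = 11000010101:
  c[0] = d·G[:,0] = (11000010101)·(11011010101) mod 2 = 1+1+0+0+0+0+1+0+1+0+1 mod 2 = 1
  c[1] = d·G[:,1] = (11000010101)·(10110110011) mod 2 = 1+0+0+0+0+0+1+0+0+0+1 mod 2 = 1
  c[2] = d·G[:,2] = (11000010101)·(10000000000) mod 2 = 1+0+0+0+0+0+0+0+0+0+0 mod 2 = 1
  c[3] = d·G[:,3] = (11000010101)·(01110001111) mod 2 = 0+1+0+0+0+0+0+0+1+0+1 mod 2 = 1
  c[4] = d·G[:,4] = (11000010101)·(01000000000) mod 2 = 0+1+0+0+0+0+0+0+0+0+0 mod 2 = 1
  c[5] = d·G[:,5] = (11000010101)·(00100000000) mod 2 = 0+0+0+0+0+0+0+0+0+0+0 mod 2 = 0
  c[6] = d·G[:,6] = (11000010101)·(00010000000) mod 2 = 0+0+0+0+0+0+0+0+0+0+0 mod 2 = 0
  c[7] = d·G[:,7] = (11000010101)·(00001111111) mod 2 = 0+0+0+0+0+0+1+0+1+0+1 mod 2 = 1
  c[8] = d·G[:,8] = (11000010101)·(00001000000) mod 2 = 0+0+0+0+0+0+0+0+0+0+0 mod 2 = 0
  c[9] = d·G[:,9] = (11000010101)·(00000100000) mod 2 = 0+0+0+0+0+0+0+0+0+0+0 mod 2 = 0
  c[10] = d·G[:,10] = (11000010101)·(00000010000) mod 2 = 0+0+0+0+0+0+1+0+0+0+0 mod 2 = 1
  c[11] = d·G[:,11] = (11000010101)·(00000001000) mod 2 = 0+0+0+0+0+0+0+0+0+0+0 mod 2 = 0
  c[12] = d·G[:,12] = (11000010101)·(00000000100) mod 2 = 0+0+0+0+0+0+0+0+1+0+0 mod 2 = 1
  c[13] = d·G[:,13] = (11000010101)·(00000000010) mod 2 = 0+0+0+0+0+0+0+0+0+0+0 mod 2 = 0
  c[14] = d·G[:,14] = (11000010101)·(00000000001) mod 2 = 0+0+0+0+0+0+0+0+0+0+1 mod 2 = 1
Codeword = 111110010010101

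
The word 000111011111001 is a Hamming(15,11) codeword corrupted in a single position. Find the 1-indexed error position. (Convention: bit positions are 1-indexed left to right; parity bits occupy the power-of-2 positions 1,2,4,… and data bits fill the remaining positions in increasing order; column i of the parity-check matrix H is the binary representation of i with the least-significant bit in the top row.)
Syndrome s = H · r^T (mod 2), r = 000111011111001:
  s[0] = (101010101010101)·(000111011111001) mod 2 = 0+0+0+0+1+0+0+0+1+0+1+0+0+0+1 mod 2 = 0
  s[1] = (011001100110011)·(000111011111001) mod 2 = 0+0+0+0+0+1+0+0+0+1+1+0+0+0+1 mod 2 = 0
  s[2] = (000111100001111)·(000111011111001) mod 2 = 0+0+0+1+1+1+0+0+0+0+0+1+0+0+1 mod 2 = 1
  s[3] = (000000011111111)·(000111011111001) mod 2 = 0+0+0+0+0+0+0+1+1+1+1+1+0+0+1 mod 2 = 0
Syndrome = 0010
Column i of H is the binary representation of i, so the syndrome is the binary index of the flipped bit.
Read s = 0010 with s[0] as LSB: 0·2^0 + 0·2^1 + 1·2^2 + 0·2^3 = 4.
Error is at bit position 4.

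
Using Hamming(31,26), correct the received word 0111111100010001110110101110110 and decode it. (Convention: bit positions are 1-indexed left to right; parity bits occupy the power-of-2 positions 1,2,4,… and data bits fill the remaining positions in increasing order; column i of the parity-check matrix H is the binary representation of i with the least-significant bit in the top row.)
Syndrome s = H · r^T (mod 2), r = 0111111100010001110110101110110:
  s[0] = (1010101010101010101010101010101)·(0111111100010001110110101110110) mod 2 = 0+0+1+0+1+0+1+0+0+0+0+0+0+0+0+0+1+0+0+0+1+0+1+0+1+0+1+0+1+0+0 mod 2 = 1
  s[1] = (0110011001100110011001100110011)·(0111111100010001110110101110110) mod 2 = 0+1+1+0+0+1+1+0+0+0+0+0+0+0+0+0+0+1+0+0+0+0+1+0+0+1+1+0+0+1+0 mod 2 = 1
  s[2] = (0001111000011110000111100001111)·(0111111100010001110110101110110) mod 2 = 0+0+0+1+1+1+1+0+0+0+0+1+0+0+0+0+0+0+0+1+1+0+1+0+0+0+0+0+1+1+0 mod 2 = 0
  s[3] = (0000000111111110000000011111111)·(0111111100010001110110101110110) mod 2 = 0+0+0+0+0+0+0+1+0+0+0+1+0+0+0+0+0+0+0+0+0+0+0+0+1+1+1+0+1+1+0 mod 2 = 1
  s[4] = (0000000000000001111111111111111)·(0111111100010001110110101110110) mod 2 = 0+0+0+0+0+0+0+0+0+0+0+0+0+0+0+1+1+1+0+1+1+0+1+0+1+1+1+0+1+1+0 mod 2 = 1
Syndrome = 11011
Column 27 of H equals this syndrome → error at bit 27 (1-indexed).
Flip bit 27: 0111111100010001110110101110110 → 0111111100010001110110101100110
Extract data bits at positions {3,5,6,7,9,10,11,12,13,14,15,17,18,19,20,21,22,23,24,25,26,27,28,29,30,31}: 11110001000110110101100110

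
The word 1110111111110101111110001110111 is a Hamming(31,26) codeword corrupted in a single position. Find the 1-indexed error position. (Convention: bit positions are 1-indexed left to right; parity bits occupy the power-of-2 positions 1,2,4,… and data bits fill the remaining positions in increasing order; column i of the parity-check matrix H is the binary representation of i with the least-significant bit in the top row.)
Syndrome s = H · r^T (mod 2), r = 1110111111110101111110001110111:
  s[0] = (1010101010101010101010101010101)·(1110111111110101111110001110111) mod 2 = 1+0+1+0+1+0+1+0+1+0+1+0+0+0+0+0+1+0+1+0+1+0+0+0+1+0+1+0+1+0+1 mod 2 = 1
  s[1] = (0110011001100110011001100110011)·(1110111111110101111110001110111) mod 2 = 0+1+1+0+0+1+1+0+0+1+1+0+0+1+0+0+0+1+1+0+0+0+0+0+0+1+1+0+0+1+1 mod 2 = 1
  s[2] = (0001111000011110000111100001111)·(1110111111110101111110001110111) mod 2 = 0+0+0+0+1+1+1+0+0+0+0+1+0+1+0+0+0+0+0+1+1+0+0+0+0+0+0+0+1+1+1 mod 2 = 0
  s[3] = (0000000111111110000000011111111)·(1110111111110101111110001110111) mod 2 = 0+0+0+0+0+0+0+1+1+1+1+1+0+1+0+0+0+0+0+0+0+0+0+0+1+1+1+0+1+1+1 mod 2 = 0
  s[4] = (0000000000000001111111111111111)·(1110111111110101111110001110111) mod 2 = 0+0+0+0+0+0+0+0+0+0+0+0+0+0+0+1+1+1+1+1+1+0+0+0+1+1+1+0+1+1+1 mod 2 = 0
Syndrome = 11000
Column i of H is the binary representation of i, so the syndrome is the binary index of the flipped bit.
Read s = 11000 with s[0] as LSB: 1·2^0 + 1·2^1 + 0·2^2 + 0·2^3 + 0·2^4 = 3.
Error is at bit position 3.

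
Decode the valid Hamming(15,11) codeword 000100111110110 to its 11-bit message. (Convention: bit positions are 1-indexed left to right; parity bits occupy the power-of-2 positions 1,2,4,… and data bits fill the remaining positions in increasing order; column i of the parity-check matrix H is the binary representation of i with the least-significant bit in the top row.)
Parity bits occupy power-of-2 positions; data bits are at positions {3,5,6,7,9,10,11,12,13,14,15} (1-indexed).
Extract: c[3]=0 c[5]=0 c[6]=0 c[7]=1 c[9]=1 c[10]=1 c[11]=1 c[12]=0 c[13]=1 c[14]=1 c[15]=0
Data = 00011110110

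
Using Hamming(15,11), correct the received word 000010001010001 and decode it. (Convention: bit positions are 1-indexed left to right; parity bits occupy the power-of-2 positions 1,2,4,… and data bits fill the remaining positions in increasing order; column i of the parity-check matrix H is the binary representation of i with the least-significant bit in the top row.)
Syndrome s = H · r^T (mod 2), r = 000010001010001:
  s[0] = (101010101010101)·(000010001010001) mod 2 = 0+0+0+0+1+0+0+0+1+0+1+0+0+0+1 mod 2 = 0
  s[1] = (011001100110011)·(000010001010001) mod 2 = 0+0+0+0+0+0+0+0+0+0+1+0+0+0+1 mod 2 = 0
  s[2] = (000111100001111)·(000010001010001) mod 2 = 0+0+0+0+1+0+0+0+0+0+0+0+0+0+1 mod 2 = 0
  s[3] = (000000011111111)·(000010001010001) mod 2 = 0+0+0+0+0+0+0+0+1+0+1+0+0+0+1 mod 2 = 1
Syndrome = 0001
Column 8 of H equals this syndrome → error at bit 8 (1-indexed).
Flip bit 8: 000010001010001 → 000010011010001
Extract data bits at positions {3,5,6,7,9,10,11,12,13,14,15}: 01001010001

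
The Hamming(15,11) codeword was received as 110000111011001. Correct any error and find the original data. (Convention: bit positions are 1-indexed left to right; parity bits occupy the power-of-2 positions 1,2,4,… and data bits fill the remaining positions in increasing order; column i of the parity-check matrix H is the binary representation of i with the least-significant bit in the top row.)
Syndrome s = H · r^T (mod 2), r = 110000111011001:
  s[0] = (101010101010101)·(110000111011001) mod 2 = 1+0+0+0+0+0+1+0+1+0+1+0+0+0+1 mod 2 = 1
  s[1] = (011001100110011)·(110000111011001) mod 2 = 0+1+0+0+0+0+1+0+0+0+1+0+0+0+1 mod 2 = 0
  s[2] = (000111100001111)·(110000111011001) mod 2 = 0+0+0+0+0+0+1+0+0+0+0+1+0+0+1 mod 2 = 1
  s[3] = (000000011111111)·(110000111011001) mod 2 = 0+0+0+0+0+0+0+1+1+0+1+1+0+0+1 mod 2 = 1
Syndrome = 1011
Column 13 of H equals this syndrome → error at bit 13 (1-indexed).
Flip bit 13: 110000111011001 → 110000111011101
Extract data bits at positions {3,5,6,7,9,10,11,12,13,14,15}: 00011011101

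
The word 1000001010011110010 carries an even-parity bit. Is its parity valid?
Sum of all bits: 1+0+0+0+0+0+1+0+1+0+0+1+1+1+1+0+0+1+0 = 8; 8 mod 2 = 0. Result is 0 → valid parity.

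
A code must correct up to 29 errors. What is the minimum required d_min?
Correcting t errors requires d_min ≥ 2t + 1 = 2·29 + 1 = 59.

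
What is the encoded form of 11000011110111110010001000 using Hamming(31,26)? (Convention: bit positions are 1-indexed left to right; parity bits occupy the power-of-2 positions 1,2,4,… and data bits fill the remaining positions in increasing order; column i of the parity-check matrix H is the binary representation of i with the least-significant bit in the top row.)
Codeword c = d · G (mod 2), d = 11000011110111110010001000:
  c[0] = d·G[:,0] = (11000011110111110010001000)·(11011010101101010101010101) mod 2 = 1+1+0+0+0+0+1+0+1+0+0+1+0+1+0+1+0+0+0+0+0+0+0+0+0+0 mod 2 = 1
  c[1] = d·G[:,1] = (11000011110111110010001000)·(10110110011011001100110011) mod 2 = 1+0+0+0+0+0+1+0+0+1+0+0+1+1+0+0+0+0+0+0+0+0+0+0+0+0 mod 2 = 1
  c[2] = d·G[:,2] = (11000011110111110010001000)·(10000000000000000000000000) mod 2 = 1+0+0+0+0+0+0+0+0+0+0+0+0+0+0+0+0+0+0+0+0+0+0+0+0+0 mod 2 = 1
  c[3] = d·G[:,3] = (11000011110111110010001000)·(01110001111000111100001111) mod 2 = 0+1+0+0+0+0+0+1+1+1+0+0+0+0+1+1+0+0+0+0+0+0+1+0+0+0 mod 2 = 1
  c[4] = d·G[:,4] = (11000011110111110010001000)·(01000000000000000000000000) mod 2 = 0+1+0+0+0+0+0+0+0+0+0+0+0+0+0+0+0+0+0+0+0+0+0+0+0+0 mod 2 = 1
  c[5] = d·G[:,5] = (11000011110111110010001000)·(00100000000000000000000000) mod 2 = 0+0+0+0+0+0+0+0+0+0+0+0+0+0+0+0+0+0+0+0+0+0+0+0+0+0 mod 2 = 0
  c[6] = d·G[:,6] = (11000011110111110010001000)·(00010000000000000000000000) mod 2 = 0+0+0+0+0+0+0+0+0+0+0+0+0+0+0+0+0+0+0+0+0+0+0+0+0+0 mod 2 = 0
  c[7] = d·G[:,7] = (11000011110111110010001000)·(00001111111000000011111111) mod 2 = 0+0+0+0+0+0+1+1+1+1+0+0+0+0+0+0+0+0+1+0+0+0+1+0+0+0 mod 2 = 0
  c[8] = d·G[:,8] = (11000011110111110010001000)·(00001000000000000000000000) mod 2 = 0+0+0+0+0+0+0+0+0+0+0+0+0+0+0+0+0+0+0+0+0+0+0+0+0+0 mod 2 = 0
  c[9] = d·G[:,9] = (11000011110111110010001000)·(00000100000000000000000000) mod 2 = 0+0+0+0+0+0+0+0+0+0+0+0+0+0+0+0+0+0+0+0+0+0+0+0+0+0 mod 2 = 0
  c[10] = d·G[:,10] = (11000011110111110010001000)·(00000010000000000000000000) mod 2 = 0+0+0+0+0+0+1+0+0+0+0+0+0+0+0+0+0+0+0+0+0+0+0+0+0+0 mod 2 = 1
  c[11] = d·G[:,11] = (11000011110111110010001000)·(00000001000000000000000000) mod 2 = 0+0+0+0+0+0+0+1+0+0+0+0+0+0+0+0+0+0+0+0+0+0+0+0+0+0 mod 2 = 1
  c[12] = d·G[:,12] = (11000011110111110010001000)·(00000000100000000000000000) mod 2 = 0+0+0+0+0+0+0+0+1+0+0+0+0+0+0+0+0+0+0+0+0+0+0+0+0+0 mod 2 = 1
  c[13] = d·G[:,13] = (11000011110111110010001000)·(00000000010000000000000000) mod 2 = 0+0+0+0+0+0+0+0+0+1+0+0+0+0+0+0+0+0+0+0+0+0+0+0+0+0 mod 2 = 1
  c[14] = d·G[:,14] = (11000011110111110010001000)·(00000000001000000000000000) mod 2 = 0+0+0+0+0+0+0+0+0+0+0+0+0+0+0+0+0+0+0+0+0+0+0+0+0+0 mod 2 = 0
  c[15] = d·G[:,15] = (11000011110111110010001000)·(00000000000111111111111111) mod 2 = 0+0+0+0+0+0+0+0+0+0+0+1+1+1+1+1+0+0+1+0+0+0+1+0+0+0 mod 2 = 1
  c[16] = d·G[:,16] = (11000011110111110010001000)·(00000000000100000000000000) mod 2 = 0+0+0+0+0+0+0+0+0+0+0+1+0+0+0+0+0+0+0+0+0+0+0+0+0+0 mod 2 = 1
  c[17] = d·G[:,17] = (11000011110111110010001000)·(00000000000010000000000000) mod 2 = 0+0+0+0+0+0+0+0+0+0+0+0+1+0+0+0+0+0+0+0+0+0+0+0+0+0 mod 2 = 1
  c[18] = d·G[:,18] = (11000011110111110010001000)·(00000000000001000000000000) mod 2 = 0+0+0+0+0+0+0+0+0+0+0+0+0+1+0+0+0+0+0+0+0+0+0+0+0+0 mod 2 = 1
  c[19] = d·G[:,19] = (11000011110111110010001000)·(00000000000000100000000000) mod 2 = 0+0+0+0+0+0+0+0+0+0+0+0+0+0+1+0+0+0+0+0+0+0+0+0+0+0 mod 2 = 1
  c[20] = d·G[:,20] = (11000011110111110010001000)·(00000000000000010000000000) mod 2 = 0+0+0+0+0+0+0+0+0+0+0+0+0+0+0+1+0+0+0+0+0+0+0+0+0+0 mod 2 = 1
  c[21] = d·G[:,21] = (11000011110111110010001000)·(00000000000000001000000000) mod 2 = 0+0+0+0+0+0+0+0+0+0+0+0+0+0+0+0+0+0+0+0+0+0+0+0+0+0 mod 2 = 0
  c[22] = d·G[:,22] = (11000011110111110010001000)·(00000000000000000100000000) mod 2 = 0+0+0+0+0+0+0+0+0+0+0+0+0+0+0+0+0+0+0+0+0+0+0+0+0+0 mod 2 = 0
  c[23] = d·G[:,23] = (11000011110111110010001000)·(00000000000000000010000000) mod 2 = 0+0+0+0+0+0+0+0+0+0+0+0+0+0+0+0+0+0+1+0+0+0+0+0+0+0 mod 2 = 1
  c[24] = d·G[:,24] = (11000011110111110010001000)·(00000000000000000001000000) mod 2 = 0+0+0+0+0+0+0+0+0+0+0+0+0+0+0+0+0+0+0+0+0+0+0+0+0+0 mod 2 = 0
  c[25] = d·G[:,25] = (11000011110111110010001000)·(00000000000000000000100000) mod 2 = 0+0+0+0+0+0+0+0+0+0+0+0+0+0+0+0+0+0+0+0+0+0+0+0+0+0 mod 2 = 0
  c[26] = d·G[:,26] = (11000011110111110010001000)·(00000000000000000000010000) mod 2 = 0+0+0+0+0+0+0+0+0+0+0+0+0+0+0+0+0+0+0+0+0+0+0+0+0+0 mod 2 = 0
  c[27] = d·G[:,27] = (11000011110111110010001000)·(00000000000000000000001000) mod 2 = 0+0+0+0+0+0+0+0+0+0+0+0+0+0+0+0+0+0+0+0+0+0+1+0+0+0 mod 2 = 1
  c[28] = d·G[:,28] = (11000011110111110010001000)·(00000000000000000000000100) mod 2 = 0+0+0+0+0+0+0+0+0+0+0+0+0+0+0+0+0+0+0+0+0+0+0+0+0+0 mod 2 = 0
  c[29] = d·G[:,29] = (11000011110111110010001000)·(00000000000000000000000010) mod 2 = 0+0+0+0+0+0+0+0+0+0+0+0+0+0+0+0+0+0+0+0+0+0+0+0+0+0 mod 2 = 0
  c[30] = d·G[:,30] = (11000011110111110010001000)·(00000000000000000000000001) mod 2 = 0+0+0+0+0+0+0+0+0+0+0+0+0+0+0+0+0+0+0+0+0+0+0+0+0+0 mod 2 = 0
Codeword = 1111100000111101111110010001000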